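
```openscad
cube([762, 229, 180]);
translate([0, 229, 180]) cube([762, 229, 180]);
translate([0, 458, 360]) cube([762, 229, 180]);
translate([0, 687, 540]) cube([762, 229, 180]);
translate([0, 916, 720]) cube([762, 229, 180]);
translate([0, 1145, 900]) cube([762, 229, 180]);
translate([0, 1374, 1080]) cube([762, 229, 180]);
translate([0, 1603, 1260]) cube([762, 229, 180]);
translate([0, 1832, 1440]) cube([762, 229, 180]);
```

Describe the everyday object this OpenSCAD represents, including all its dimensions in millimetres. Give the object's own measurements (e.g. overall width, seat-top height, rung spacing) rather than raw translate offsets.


A straight staircase of 9 solid steps. Each step is 762 mm wide (x), 229 mm deep (y, the going) and 180 mm tall (the rise). The first step rests on the floor; each subsequent step sits one going further in +y and one rise higher in +z, directly behind and above the previous step with no overlap.


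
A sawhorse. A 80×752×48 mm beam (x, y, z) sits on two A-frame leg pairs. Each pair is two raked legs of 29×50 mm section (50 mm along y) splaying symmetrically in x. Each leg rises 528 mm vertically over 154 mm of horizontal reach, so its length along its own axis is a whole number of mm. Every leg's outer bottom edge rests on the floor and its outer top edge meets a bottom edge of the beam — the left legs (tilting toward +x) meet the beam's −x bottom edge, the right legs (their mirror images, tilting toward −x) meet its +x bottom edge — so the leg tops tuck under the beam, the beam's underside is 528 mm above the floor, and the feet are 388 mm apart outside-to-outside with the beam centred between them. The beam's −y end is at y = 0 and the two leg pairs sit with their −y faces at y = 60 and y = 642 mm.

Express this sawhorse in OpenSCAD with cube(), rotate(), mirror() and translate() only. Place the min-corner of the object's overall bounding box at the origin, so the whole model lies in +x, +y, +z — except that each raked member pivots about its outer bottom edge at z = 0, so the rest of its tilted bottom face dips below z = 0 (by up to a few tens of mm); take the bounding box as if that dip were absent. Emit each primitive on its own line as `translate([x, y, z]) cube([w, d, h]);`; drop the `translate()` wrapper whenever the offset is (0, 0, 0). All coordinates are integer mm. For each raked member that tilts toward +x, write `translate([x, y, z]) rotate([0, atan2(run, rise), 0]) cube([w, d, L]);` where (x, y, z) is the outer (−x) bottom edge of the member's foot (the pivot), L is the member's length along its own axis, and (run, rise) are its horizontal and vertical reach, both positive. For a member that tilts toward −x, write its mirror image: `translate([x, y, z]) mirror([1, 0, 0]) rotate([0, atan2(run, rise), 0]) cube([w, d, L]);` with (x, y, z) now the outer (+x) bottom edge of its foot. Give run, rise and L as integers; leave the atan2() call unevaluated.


translate([154, 0, 528]) cube([80, 752, 48]);
translate([0, 60, 0]) rotate([0, atan2(154, 528), 0]) cube([29, 50, 550]);
translate([388, 60, 0]) mirror([1, 0, 0]) rotate([0, atan2(154, 528), 0]) cube([29, 50, 550]);
translate([0, 642, 0]) rotate([0, atan2(154, 528), 0]) cube([29, 50, 550]);
translate([388, 642, 0]) mirror([1, 0, 0]) rotate([0, atan2(154, 528), 0]) cube([29, 50, 550]);


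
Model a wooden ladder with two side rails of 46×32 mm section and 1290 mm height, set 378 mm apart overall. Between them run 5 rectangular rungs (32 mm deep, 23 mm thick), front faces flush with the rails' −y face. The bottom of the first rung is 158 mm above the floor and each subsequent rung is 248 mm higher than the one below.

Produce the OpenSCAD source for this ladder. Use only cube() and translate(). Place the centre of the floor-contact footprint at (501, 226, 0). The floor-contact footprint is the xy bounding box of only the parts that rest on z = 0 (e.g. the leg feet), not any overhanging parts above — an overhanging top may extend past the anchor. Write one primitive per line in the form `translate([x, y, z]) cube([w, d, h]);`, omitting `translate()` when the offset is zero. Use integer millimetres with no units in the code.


translate([312, 210, 0]) cube([46, 32, 1290]);
translate([644, 210, 0]) cube([46, 32, 1290]);
translate([358, 210, 158]) cube([286, 32, 23]);
translate([358, 210, 406]) cube([286, 32, 23]);
translate([358, 210, 654]) cube([286, 32, 23]);
translate([358, 210, 902]) cube([286, 32, 23]);
translate([358, 210, 1150]) cube([286, 32, 23]);


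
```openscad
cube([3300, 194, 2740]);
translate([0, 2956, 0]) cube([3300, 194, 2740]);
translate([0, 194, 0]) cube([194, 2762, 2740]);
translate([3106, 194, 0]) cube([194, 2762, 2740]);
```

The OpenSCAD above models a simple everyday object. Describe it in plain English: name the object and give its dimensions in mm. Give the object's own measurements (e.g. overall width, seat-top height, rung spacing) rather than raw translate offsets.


The wall frame of a small rectangular building: four walls, each 2740 mm tall and 194 mm thick, enclosing a footprint 3300 mm (x) by 3150 mm (y) outside-to-outside, with no floor or roof. The front and back walls (the −y and +y sides) span the full width; the two side walls fit between them.


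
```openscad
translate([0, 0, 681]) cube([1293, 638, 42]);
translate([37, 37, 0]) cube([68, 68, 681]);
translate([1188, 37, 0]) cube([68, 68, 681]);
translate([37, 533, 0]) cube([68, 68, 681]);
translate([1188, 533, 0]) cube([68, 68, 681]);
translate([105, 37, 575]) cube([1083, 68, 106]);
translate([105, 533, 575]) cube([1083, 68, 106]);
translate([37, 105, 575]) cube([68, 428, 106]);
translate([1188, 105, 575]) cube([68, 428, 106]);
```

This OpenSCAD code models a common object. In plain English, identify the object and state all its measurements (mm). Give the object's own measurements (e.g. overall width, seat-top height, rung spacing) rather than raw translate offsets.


A table: top 1293 mm (x) × 638 mm (y), 42 mm thick, upper face at z = 723 mm, on four 68×68 mm square legs, each inset 37 mm from the nearest pair of top edges from z = 0 to the bottom of the top. Four apron rails, 68 mm thick and 106 mm tall, run between adjacent legs with their top edges flush with the underside of the top and their outer faces flush with the legs' outer faces.


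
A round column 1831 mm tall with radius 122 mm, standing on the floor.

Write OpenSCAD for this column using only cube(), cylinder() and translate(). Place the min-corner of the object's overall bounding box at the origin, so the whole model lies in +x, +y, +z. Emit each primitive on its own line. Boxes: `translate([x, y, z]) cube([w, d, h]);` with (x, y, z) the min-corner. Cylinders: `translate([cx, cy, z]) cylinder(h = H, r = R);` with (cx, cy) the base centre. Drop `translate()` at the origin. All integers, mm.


translate([122, 122, 0]) cylinder(h = 1831, r = 122);


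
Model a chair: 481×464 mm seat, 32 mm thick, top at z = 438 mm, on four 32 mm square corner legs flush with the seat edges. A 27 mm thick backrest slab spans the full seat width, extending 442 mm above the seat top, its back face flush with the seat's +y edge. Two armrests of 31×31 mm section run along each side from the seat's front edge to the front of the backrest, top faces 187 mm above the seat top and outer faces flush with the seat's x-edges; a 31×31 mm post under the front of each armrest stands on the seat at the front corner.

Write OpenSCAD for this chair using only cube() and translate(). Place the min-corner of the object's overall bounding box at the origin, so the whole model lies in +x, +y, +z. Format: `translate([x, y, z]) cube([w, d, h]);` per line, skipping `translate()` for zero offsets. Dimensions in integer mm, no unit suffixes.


translate([0, 0, 406]) cube([481, 464, 32]);
cube([32, 32, 406]);
translate([449, 0, 0]) cube([32, 32, 406]);
translate([0, 432, 0]) cube([32, 32, 406]);
translate([449, 432, 0]) cube([32, 32, 406]);
translate([0, 437, 438]) cube([481, 27, 442]);
translate([0, 0, 594]) cube([31, 437, 31]);
translate([450, 0, 594]) cube([31, 437, 31]);
translate([0, 0, 438]) cube([31, 31, 156]);
translate([450, 0, 438]) cube([31, 31, 156]);


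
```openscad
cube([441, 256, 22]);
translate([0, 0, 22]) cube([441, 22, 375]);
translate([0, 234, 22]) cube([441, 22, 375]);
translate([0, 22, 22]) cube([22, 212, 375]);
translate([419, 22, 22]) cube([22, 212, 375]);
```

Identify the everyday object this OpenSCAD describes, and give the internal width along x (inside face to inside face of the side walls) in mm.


An open box. The internal width is 397 mm.

A 441×256 base slab with four walls standing on it — an open box. The base is 441 mm wide and the walls are 22 mm thick, so the internal width is 441 − 2 × 22 = 397 mm.


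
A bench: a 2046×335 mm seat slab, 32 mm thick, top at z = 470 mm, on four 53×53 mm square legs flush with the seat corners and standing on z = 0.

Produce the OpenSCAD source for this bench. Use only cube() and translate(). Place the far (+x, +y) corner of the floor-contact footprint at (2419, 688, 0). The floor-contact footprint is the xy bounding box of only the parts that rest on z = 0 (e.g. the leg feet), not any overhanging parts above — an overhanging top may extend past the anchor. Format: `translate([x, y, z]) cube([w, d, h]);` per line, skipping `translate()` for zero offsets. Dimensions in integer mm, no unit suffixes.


// leg_h = 470 − 32 = 438
translate([373, 353, 438]) cube([2046, 335, 32]);
translate([373, 353, 0]) cube([53, 53, 438]);
translate([373, 635, 0]) cube([53, 53, 438]);
translate([2366, 353, 0]) cube([53, 53, 438]);
translate([2366, 635, 0]) cube([53, 53, 438]);


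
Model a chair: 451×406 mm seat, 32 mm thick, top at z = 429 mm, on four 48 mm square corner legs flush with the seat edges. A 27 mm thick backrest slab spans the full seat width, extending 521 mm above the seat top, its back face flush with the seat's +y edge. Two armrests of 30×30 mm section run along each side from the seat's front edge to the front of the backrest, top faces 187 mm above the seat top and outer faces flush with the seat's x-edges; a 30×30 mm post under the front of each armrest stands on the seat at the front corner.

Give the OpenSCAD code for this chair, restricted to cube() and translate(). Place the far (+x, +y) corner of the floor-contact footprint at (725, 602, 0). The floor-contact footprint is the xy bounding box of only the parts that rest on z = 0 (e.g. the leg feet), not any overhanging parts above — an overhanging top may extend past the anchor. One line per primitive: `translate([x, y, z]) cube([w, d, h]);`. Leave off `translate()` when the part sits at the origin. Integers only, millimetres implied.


translate([274, 196, 397]) cube([451, 406, 32]);
translate([274, 196, 0]) cube([48, 48, 397]);
translate([677, 196, 0]) cube([48, 48, 397]);
translate([274, 554, 0]) cube([48, 48, 397]);
translate([677, 554, 0]) cube([48, 48, 397]);
translate([274, 575, 429]) cube([451, 27, 521]);
translate([274, 196, 586]) cube([30, 379, 30]);
translate([695, 196, 586]) cube([30, 379, 30]);
translate([274, 196, 429]) cube([30, 30, 157]);
translate([695, 196, 429]) cube([30, 30, 157]);


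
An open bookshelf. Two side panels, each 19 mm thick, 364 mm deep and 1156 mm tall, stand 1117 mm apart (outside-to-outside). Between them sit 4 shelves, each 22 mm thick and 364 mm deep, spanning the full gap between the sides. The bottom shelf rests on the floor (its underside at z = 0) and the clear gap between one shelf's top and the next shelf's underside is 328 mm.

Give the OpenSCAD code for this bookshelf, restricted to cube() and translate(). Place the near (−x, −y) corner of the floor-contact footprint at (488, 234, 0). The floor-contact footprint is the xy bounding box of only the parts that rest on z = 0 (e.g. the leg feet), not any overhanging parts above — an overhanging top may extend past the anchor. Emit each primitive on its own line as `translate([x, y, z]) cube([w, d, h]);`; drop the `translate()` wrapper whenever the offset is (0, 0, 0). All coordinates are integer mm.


translate([488, 234, 0]) cube([19, 364, 1156]);
translate([1586, 234, 0]) cube([19, 364, 1156]);
translate([507, 234, 0]) cube([1079, 364, 22]);
translate([507, 234, 350]) cube([1079, 364, 22]);
translate([507, 234, 700]) cube([1079, 364, 22]);
translate([507, 234, 1050]) cube([1079, 364, 22]);


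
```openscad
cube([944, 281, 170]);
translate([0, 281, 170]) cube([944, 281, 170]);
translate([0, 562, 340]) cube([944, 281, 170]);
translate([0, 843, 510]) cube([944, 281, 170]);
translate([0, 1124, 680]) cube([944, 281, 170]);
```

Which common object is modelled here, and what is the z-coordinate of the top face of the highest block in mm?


A staircase. The total rise is 850 mm.

5 identical blocks, each offset up and back from the previous — a staircase. Each step is 170 mm tall and there are 5 of them, so the total rise is 5 × 170 = 850 mm.


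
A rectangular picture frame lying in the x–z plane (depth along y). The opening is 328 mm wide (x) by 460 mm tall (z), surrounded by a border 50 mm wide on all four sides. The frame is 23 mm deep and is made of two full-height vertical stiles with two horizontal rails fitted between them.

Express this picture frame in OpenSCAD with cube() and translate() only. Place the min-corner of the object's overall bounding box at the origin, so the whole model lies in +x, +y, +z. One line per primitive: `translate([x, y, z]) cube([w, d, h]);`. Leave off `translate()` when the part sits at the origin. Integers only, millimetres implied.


cube([50, 23, 560]);
translate([378, 0, 0]) cube([50, 23, 560]);
translate([50, 0, 0]) cube([328, 23, 50]);
translate([50, 0, 510]) cube([328, 23, 50]);


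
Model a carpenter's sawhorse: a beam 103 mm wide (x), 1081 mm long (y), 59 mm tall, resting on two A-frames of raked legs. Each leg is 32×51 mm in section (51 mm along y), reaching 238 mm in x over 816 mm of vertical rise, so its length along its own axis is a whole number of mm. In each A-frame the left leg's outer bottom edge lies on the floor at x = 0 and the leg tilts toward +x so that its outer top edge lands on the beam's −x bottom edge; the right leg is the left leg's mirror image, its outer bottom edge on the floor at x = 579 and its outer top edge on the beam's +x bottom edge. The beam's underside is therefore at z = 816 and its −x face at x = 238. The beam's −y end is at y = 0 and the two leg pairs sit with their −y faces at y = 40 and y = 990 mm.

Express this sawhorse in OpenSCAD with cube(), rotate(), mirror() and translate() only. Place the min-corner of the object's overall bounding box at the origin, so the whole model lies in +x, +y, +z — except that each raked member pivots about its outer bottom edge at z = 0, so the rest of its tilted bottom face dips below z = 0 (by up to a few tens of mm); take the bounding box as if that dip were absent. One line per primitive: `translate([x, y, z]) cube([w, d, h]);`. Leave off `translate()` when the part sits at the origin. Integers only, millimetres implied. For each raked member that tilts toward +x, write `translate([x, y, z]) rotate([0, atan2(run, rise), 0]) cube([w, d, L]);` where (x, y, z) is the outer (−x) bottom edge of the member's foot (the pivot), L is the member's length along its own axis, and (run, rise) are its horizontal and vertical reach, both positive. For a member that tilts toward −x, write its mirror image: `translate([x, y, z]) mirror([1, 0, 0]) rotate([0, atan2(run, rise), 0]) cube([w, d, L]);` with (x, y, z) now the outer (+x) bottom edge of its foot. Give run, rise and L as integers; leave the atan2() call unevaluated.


translate([238, 0, 816]) cube([103, 1081, 59]);
translate([0, 40, 0]) rotate([0, atan2(238, 816), 0]) cube([32, 51, 850]);
translate([579, 40, 0]) mirror([1, 0, 0]) rotate([0, atan2(238, 816), 0]) cube([32, 51, 850]);
translate([0, 990, 0]) rotate([0, atan2(238, 816), 0]) cube([32, 51, 850]);
translate([579, 990, 0]) mirror([1, 0, 0]) rotate([0, atan2(238, 816), 0]) cube([32, 51, 850]);


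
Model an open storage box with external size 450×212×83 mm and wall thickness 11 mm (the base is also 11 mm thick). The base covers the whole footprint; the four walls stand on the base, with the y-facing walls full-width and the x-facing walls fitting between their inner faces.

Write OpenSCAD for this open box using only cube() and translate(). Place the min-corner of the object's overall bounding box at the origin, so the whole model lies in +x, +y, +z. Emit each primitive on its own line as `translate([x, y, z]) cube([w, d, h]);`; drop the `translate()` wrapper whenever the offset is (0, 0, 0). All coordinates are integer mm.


cube([450, 212, 11]);
translate([0, 0, 11]) cube([450, 11, 72]);
translate([0, 201, 11]) cube([450, 11, 72]);
translate([0, 11, 11]) cube([11, 190, 72]);
translate([439, 11, 11]) cube([11, 190, 72]);


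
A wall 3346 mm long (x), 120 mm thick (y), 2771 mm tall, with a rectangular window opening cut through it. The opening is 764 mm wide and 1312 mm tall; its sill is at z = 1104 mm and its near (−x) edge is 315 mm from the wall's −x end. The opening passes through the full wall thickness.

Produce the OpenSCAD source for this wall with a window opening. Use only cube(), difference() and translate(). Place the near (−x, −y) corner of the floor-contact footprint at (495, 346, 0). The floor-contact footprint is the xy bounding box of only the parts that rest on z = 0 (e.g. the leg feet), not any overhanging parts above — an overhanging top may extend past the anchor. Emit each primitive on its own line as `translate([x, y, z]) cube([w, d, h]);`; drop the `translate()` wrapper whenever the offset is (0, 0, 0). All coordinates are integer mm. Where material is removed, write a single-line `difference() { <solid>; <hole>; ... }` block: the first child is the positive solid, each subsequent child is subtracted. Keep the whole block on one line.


difference() { translate([495, 346, 0]) cube([3346, 120, 2771]); translate([810, 346, 1104]) cube([764, 120, 1312]); }


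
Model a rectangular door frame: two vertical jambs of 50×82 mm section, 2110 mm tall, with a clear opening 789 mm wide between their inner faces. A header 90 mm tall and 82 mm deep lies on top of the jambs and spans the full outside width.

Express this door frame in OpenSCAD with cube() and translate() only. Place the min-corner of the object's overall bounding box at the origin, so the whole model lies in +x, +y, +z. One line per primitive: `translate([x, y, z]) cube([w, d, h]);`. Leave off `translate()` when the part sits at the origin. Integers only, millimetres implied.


cube([50, 82, 2110]);
translate([839, 0, 0]) cube([50, 82, 2110]);
translate([0, 0, 2110]) cube([889, 82, 90]);


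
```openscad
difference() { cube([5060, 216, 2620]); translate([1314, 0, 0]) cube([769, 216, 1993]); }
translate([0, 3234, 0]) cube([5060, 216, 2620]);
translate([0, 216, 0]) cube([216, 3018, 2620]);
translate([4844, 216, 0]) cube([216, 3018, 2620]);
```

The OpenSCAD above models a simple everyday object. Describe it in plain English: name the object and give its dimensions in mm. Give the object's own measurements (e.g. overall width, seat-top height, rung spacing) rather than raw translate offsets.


A single room: four walls, each 2620 mm tall and 216 mm thick, enclosing an outside footprint 5060×3450 mm (x × y), no floor or roof. The front and back walls (−y and +y sides) run the full x-width; the side walls fit between their inner faces. A door opening 769 mm wide and 1993 mm tall is cut through the front wall from the floor up, its −x edge 1314 mm from the wall's −x end.


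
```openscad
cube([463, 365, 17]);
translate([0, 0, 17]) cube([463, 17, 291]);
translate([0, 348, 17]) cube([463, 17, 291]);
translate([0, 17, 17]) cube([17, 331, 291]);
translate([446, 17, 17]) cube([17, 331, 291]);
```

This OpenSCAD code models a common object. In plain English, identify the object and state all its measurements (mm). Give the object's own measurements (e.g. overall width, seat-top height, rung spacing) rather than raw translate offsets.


An open-topped rectangular box: outside dimensions 463×365×308 mm, with a uniform wall and base thickness of 17 mm. The base is a full 463×365 slab on the floor; four walls sit on top of the base. The front and back walls (the −y and +y sides) span the full width; the two side walls fit between them.


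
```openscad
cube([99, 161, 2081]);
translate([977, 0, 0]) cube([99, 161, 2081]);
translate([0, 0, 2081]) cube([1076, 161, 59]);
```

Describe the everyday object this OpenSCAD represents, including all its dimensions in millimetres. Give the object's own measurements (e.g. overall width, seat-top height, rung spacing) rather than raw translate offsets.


A door frame. The clear opening is 878 mm wide and 2081 mm high. Two 99 mm wide jambs, 161 mm deep, stand either side of the opening from the floor to the top of the opening. A 59 mm thick head sits across the top of both jambs, spanning the full outside width of the frame.


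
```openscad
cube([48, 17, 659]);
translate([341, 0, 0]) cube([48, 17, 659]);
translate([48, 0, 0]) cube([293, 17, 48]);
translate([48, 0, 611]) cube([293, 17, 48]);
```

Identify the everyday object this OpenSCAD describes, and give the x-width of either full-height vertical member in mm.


A picture frame. The border width is 48 mm.

Four thin pieces enclosing a rectangular opening — a picture frame. The two full-height stiles are 659 mm tall; the top rail sits at z = 611 and is 48 mm tall, so the border above the opening is 659 − 611 = 48 mm, matching the stile x-width.


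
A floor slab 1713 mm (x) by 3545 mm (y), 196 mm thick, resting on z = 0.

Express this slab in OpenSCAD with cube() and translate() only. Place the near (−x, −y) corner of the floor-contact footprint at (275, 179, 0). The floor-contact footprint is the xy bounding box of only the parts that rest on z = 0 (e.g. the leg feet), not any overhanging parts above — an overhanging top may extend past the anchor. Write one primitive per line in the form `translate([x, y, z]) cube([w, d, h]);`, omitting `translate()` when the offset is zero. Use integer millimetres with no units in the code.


translate([275, 179, 0]) cube([1713, 3545, 196]);


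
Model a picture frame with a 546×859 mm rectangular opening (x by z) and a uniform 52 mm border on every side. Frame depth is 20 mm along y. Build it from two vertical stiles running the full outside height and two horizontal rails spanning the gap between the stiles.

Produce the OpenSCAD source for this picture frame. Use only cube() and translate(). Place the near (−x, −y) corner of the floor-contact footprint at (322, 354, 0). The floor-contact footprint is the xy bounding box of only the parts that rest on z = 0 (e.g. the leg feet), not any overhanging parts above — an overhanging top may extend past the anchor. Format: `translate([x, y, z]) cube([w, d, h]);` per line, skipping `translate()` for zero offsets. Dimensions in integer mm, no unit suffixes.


translate([322, 354, 0]) cube([52, 20, 963]);
translate([920, 354, 0]) cube([52, 20, 963]);
translate([374, 354, 0]) cube([546, 20, 52]);
translate([374, 354, 911]) cube([546, 20, 52]);


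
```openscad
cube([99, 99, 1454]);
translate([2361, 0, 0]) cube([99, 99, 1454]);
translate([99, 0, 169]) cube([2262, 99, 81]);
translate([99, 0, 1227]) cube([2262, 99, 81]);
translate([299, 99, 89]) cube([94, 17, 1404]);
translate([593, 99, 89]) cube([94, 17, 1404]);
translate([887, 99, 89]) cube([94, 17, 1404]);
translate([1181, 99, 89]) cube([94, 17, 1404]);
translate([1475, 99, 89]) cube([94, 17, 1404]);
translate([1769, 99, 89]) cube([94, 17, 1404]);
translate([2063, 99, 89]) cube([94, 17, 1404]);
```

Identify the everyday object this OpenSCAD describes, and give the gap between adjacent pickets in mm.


A fence section. The picket gap is 200 mm.

Two posts, two rails, 7 pickets — a fence section. Span 2262 mm holds 7 pickets of 94 mm with 8 equal gaps: ⌊(2262 − 7·94) / 8⌋ = 200 mm.


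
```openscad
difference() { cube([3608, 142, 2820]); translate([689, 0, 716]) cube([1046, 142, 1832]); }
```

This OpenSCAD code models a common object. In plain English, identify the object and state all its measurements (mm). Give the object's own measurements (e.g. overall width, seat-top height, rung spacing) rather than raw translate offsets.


A wall 3608 mm long (x), 142 mm thick (y), 2820 mm tall, with a rectangular window opening cut through it. The opening is 1046 mm wide and 1832 mm tall; its sill is at z = 716 mm and its near (−x) edge is 689 mm from the wall's −x end. The opening passes through the full wall thickness.


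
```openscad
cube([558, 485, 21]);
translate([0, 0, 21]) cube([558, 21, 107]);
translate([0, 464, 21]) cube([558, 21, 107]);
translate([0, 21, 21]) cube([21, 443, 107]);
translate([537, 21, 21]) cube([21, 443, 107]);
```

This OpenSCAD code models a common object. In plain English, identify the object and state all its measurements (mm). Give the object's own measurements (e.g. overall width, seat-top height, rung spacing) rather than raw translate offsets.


An open-topped rectangular box: outside dimensions 558×485×128 mm, with a uniform wall and base thickness of 21 mm. The base is a full 558×485 slab on the floor; four walls sit on top of the base. The front and back walls (the −y and +y sides) span the full width; the two side walls fit between them.


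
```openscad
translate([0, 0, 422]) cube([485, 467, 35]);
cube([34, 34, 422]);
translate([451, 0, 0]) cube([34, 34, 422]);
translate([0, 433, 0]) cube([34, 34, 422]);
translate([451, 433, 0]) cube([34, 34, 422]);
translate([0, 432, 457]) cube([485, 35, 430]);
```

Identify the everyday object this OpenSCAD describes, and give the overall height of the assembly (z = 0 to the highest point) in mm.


A chair. The overall height is 887 mm.

A slab on four corner posts with a tall panel at the back — a chair. The seat slab sits at z = 422 with thickness 35, and the 430 mm backrest starts at the seat top, so the overall height is 422 + 35 + 430 = 887 mm.


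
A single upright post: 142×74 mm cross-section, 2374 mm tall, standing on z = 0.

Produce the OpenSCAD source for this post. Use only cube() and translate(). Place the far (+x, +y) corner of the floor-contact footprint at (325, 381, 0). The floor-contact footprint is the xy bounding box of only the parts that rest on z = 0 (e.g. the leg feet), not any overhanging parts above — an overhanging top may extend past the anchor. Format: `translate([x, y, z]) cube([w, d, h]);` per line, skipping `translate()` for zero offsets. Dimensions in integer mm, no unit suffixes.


translate([183, 307, 0]) cube([142, 74, 2374]);


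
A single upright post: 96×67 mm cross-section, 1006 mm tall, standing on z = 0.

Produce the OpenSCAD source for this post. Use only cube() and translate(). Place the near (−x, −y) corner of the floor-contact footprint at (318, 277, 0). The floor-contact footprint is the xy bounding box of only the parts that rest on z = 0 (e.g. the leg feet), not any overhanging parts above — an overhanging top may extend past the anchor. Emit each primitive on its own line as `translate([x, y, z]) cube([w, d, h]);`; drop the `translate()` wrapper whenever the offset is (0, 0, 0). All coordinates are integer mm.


translate([318, 277, 0]) cube([96, 67, 1006]);


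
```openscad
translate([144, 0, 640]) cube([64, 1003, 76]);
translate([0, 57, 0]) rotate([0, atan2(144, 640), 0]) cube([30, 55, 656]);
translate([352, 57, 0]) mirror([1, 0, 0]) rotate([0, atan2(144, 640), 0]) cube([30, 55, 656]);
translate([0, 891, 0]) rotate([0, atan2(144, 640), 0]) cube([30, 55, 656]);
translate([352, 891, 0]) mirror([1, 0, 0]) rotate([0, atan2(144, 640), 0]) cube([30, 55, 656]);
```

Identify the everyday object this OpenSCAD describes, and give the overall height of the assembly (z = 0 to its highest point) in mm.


A sawhorse. The overall height is 716 mm.

A beam across two mirrored pairs of raked legs — a sawhorse. The beam's underside is at z = 640 (matching the legs' vertical rise in atan2(144, 640)) and the beam is 76 mm tall, so its top is at 640 + 76 = 716 mm. The raked legs top out at the beam's underside, so that is the highest point.


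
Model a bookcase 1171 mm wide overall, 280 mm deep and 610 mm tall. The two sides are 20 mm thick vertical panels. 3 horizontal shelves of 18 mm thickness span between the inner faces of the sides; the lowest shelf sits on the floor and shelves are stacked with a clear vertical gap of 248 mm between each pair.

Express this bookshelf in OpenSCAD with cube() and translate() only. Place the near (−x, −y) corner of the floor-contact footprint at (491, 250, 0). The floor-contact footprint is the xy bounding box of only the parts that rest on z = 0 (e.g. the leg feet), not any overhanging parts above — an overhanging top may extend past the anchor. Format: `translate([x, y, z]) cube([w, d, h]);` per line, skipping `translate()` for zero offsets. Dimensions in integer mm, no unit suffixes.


translate([491, 250, 0]) cube([20, 280, 610]);
translate([1642, 250, 0]) cube([20, 280, 610]);
translate([511, 250, 0]) cube([1131, 280, 18]);
translate([511, 250, 266]) cube([1131, 280, 18]);
translate([511, 250, 532]) cube([1131, 280, 18]);


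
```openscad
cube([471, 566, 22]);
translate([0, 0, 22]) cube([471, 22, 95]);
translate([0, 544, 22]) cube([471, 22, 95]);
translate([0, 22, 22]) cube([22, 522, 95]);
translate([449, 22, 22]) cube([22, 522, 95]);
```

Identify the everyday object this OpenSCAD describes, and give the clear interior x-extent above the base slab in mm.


An open box. The internal width is 427 mm.

A 471×566 base slab with four walls standing on it — an open box. The base is 471 mm wide and the walls are 22 mm thick, so the internal width is 471 − 2 × 22 = 427 mm.


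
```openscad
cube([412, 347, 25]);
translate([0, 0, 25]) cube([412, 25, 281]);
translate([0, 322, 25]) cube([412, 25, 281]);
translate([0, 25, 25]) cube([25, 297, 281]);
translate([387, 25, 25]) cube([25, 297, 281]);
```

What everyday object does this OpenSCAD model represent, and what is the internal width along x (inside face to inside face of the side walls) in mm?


An open box. The internal width is 362 mm.

A 412×347 base slab with four walls standing on it — an open box. The base is 412 mm wide and the walls are 25 mm thick, so the internal width is 412 − 2 × 25 = 362 mm.


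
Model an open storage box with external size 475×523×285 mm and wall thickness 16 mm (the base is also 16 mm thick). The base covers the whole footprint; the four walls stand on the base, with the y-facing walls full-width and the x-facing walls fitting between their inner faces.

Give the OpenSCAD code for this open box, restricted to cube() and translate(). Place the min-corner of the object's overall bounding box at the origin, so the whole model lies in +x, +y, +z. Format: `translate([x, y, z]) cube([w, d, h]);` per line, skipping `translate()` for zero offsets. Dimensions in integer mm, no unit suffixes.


cube([475, 523, 16]);
translate([0, 0, 16]) cube([475, 16, 269]);
translate([0, 507, 16]) cube([475, 16, 269]);
translate([0, 16, 16]) cube([16, 491, 269]);
translate([459, 16, 16]) cube([16, 491, 269]);


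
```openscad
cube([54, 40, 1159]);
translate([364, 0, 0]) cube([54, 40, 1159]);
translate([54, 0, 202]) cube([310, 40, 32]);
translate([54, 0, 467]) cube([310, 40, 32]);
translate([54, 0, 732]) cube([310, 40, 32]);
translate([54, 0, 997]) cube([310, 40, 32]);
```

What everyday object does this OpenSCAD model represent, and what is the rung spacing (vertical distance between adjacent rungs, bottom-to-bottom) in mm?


A ladder. The rung spacing is 265 mm.

Two tall 54×40 posts with 4 short bars between them — a ladder. Adjacent rungs sit at z = 202 and z = 467, so the spacing is 467 − 202 = 265 mm.


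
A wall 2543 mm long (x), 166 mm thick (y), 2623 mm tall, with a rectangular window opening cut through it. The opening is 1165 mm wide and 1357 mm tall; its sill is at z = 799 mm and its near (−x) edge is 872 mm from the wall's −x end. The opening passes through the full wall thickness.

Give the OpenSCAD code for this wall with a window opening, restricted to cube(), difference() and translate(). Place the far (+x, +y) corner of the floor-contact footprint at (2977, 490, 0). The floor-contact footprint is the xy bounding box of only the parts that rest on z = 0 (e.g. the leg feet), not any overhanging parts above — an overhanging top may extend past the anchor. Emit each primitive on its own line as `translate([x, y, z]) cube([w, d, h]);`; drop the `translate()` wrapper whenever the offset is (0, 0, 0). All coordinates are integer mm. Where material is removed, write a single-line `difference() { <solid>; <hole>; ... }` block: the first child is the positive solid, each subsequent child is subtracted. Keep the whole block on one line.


difference() { translate([434, 324, 0]) cube([2543, 166, 2623]); translate([1306, 324, 799]) cube([1165, 166, 1357]); }


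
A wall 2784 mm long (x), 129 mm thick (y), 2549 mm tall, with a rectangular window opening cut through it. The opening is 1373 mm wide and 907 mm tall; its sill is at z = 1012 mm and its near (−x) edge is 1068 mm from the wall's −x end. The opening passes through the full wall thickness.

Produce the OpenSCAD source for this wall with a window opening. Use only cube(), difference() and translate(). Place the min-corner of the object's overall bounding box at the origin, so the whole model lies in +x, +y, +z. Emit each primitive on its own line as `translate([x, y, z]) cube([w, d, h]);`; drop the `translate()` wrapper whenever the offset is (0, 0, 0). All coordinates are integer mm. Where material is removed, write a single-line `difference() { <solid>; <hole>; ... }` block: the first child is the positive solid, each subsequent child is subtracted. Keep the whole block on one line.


difference() { cube([2784, 129, 2549]); translate([1068, 0, 1012]) cube([1373, 129, 907]); }


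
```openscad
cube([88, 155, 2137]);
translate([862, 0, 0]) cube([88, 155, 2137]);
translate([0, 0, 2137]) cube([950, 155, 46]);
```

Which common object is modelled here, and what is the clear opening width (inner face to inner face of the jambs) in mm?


A door frame. The clear opening width is 774 mm.

Two 2137 mm tall posts with a header on top — a door frame. The left jamb is 88 mm wide at x = 0; the right jamb starts at x = 862. The clear opening is 862 − 88 = 774 mm.


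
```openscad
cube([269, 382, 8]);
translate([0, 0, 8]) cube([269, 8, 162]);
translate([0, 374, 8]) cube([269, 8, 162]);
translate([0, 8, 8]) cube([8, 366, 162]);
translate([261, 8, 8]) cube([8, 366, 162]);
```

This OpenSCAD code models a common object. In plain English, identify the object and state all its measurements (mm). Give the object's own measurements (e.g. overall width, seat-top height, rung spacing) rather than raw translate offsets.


An open-topped rectangular box: outside dimensions 269×382×170 mm, with a uniform wall and base thickness of 8 mm. The base is a full 269×382 slab on the floor; four walls sit on top of the base. The front and back walls (the −y and +y sides) span the full width; the two side walls fit between them.


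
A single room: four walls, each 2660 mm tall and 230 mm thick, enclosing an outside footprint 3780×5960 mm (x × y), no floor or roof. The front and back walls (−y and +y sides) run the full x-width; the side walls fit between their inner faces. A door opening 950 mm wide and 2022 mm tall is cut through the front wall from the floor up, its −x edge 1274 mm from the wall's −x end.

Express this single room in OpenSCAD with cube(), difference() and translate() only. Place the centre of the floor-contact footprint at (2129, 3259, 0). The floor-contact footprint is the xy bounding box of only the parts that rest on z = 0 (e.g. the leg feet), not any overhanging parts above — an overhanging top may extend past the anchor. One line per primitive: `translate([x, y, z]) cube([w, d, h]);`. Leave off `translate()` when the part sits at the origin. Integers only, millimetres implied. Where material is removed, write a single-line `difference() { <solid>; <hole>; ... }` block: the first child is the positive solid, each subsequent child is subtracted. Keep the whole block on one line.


difference() { translate([239, 279, 0]) cube([3780, 230, 2660]); translate([1513, 279, 0]) cube([950, 230, 2022]); }
translate([239, 6009, 0]) cube([3780, 230, 2660]);
translate([239, 509, 0]) cube([230, 5500, 2660]);
translate([3789, 509, 0]) cube([230, 5500, 2660]);


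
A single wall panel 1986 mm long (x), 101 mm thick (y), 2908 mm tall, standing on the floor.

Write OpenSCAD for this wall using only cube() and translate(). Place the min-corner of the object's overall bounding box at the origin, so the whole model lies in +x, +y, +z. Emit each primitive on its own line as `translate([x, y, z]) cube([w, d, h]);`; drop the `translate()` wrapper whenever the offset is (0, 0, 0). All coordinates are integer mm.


cube([1986, 101, 2908]);


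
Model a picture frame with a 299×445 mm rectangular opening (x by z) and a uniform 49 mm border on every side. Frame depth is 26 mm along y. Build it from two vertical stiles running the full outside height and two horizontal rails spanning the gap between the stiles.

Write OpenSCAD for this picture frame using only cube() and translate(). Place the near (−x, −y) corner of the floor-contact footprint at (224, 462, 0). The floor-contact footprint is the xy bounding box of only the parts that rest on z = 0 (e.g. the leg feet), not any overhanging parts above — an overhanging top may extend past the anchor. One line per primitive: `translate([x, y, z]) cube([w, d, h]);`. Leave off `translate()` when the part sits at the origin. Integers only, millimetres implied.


translate([224, 462, 0]) cube([49, 26, 543]);
translate([572, 462, 0]) cube([49, 26, 543]);
translate([273, 462, 0]) cube([299, 26, 49]);
translate([273, 462, 494]) cube([299, 26, 49]);


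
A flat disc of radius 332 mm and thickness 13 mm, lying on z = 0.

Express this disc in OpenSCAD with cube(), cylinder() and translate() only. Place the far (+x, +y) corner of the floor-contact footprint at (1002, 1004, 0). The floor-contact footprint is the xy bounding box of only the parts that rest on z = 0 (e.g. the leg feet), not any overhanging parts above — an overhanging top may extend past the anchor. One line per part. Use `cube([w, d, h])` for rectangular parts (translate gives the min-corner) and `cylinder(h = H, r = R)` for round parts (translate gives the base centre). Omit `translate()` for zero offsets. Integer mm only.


translate([670, 672, 0]) cylinder(h = 13, r = 332);


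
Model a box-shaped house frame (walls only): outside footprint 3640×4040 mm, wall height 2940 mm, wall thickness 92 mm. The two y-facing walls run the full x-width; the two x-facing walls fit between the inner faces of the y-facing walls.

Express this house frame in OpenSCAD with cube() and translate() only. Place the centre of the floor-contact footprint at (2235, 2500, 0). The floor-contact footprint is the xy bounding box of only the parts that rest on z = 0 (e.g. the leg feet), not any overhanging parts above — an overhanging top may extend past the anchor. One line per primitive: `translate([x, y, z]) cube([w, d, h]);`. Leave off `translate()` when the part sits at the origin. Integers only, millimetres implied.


translate([415, 480, 0]) cube([3640, 92, 2940]);
translate([415, 4428, 0]) cube([3640, 92, 2940]);
translate([415, 572, 0]) cube([92, 3856, 2940]);
translate([3963, 572, 0]) cube([92, 3856, 2940]);


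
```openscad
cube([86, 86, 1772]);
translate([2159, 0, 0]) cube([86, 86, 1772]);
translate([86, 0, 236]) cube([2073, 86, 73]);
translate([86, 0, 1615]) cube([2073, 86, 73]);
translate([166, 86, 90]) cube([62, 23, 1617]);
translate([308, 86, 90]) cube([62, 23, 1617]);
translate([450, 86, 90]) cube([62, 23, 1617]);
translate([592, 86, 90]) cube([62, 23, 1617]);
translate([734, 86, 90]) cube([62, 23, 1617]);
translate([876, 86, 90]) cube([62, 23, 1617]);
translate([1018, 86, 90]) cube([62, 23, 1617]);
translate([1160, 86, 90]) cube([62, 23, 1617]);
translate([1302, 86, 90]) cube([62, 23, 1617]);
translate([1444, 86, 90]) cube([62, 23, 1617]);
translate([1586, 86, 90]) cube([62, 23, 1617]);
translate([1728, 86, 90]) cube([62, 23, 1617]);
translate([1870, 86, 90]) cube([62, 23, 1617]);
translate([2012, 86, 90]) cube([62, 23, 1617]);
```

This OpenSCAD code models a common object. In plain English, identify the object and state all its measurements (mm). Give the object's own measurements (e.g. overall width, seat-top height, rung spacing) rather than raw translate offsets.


A fence section. Two 86×86 mm posts, 1772 mm tall, stand on the floor with a clear span of 2073 mm between their inner faces. Two horizontal rails of 86×73 mm section span the gap between the posts with their undersides at z = 236 mm and z = 1615 mm, flush with the posts' −y face. 14 pickets, each 62 mm wide, 23 mm thick and 1617 mm tall, are fixed to the +y face of the rails with their bottoms at z = 90 mm, spaced across the span with a 80 mm gap after the −x post and between neighbouring pickets, with 85 mm left before the +x post.
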